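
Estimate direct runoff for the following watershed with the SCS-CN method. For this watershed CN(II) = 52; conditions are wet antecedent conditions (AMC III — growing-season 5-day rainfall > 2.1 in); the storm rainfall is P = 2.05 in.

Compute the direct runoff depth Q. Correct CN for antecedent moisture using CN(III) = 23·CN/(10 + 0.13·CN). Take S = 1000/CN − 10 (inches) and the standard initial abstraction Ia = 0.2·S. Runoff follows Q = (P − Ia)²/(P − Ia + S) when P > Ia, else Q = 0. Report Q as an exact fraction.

Q = 55636681/188124820 in ≈ 0.296 in

CN(III) from CN(II)=52: (23·52)/(10 + 0.13·52) = 29900/419 ≈ 71.360
Max retention: S = 1000/(29900/419) − 10 = 1200/299 in (≈ 4.013 in)
Initial abstraction Ia = S/5 = (1200/299)/5 = 240/299 ≈ 0.803 in
P − Ia = 2.050 − 0.803 = 7459/5980 ≈ 1.247 in (> 0, runoff occurs)
Runoff Q = (P−Ia)²/(P−Ia+S) = (1.247)²/(1.247+4.013) = 55636681/188124820 ≈ 0.296 in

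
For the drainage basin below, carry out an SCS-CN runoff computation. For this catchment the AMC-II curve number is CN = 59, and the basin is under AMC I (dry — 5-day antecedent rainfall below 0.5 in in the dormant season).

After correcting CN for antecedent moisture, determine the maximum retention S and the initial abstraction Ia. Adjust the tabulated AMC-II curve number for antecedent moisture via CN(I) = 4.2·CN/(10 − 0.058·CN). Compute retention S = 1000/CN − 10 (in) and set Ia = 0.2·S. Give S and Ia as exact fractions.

Adjust CN=59 to AMC I: 4.2·59/(10 − 0.058·59) → (1239/5) ÷ (3289/500) = 123900/3289 ≈ 37.671
Retention S: 1000/CN − 10 with CN=37.671 → S = 20500/1239 ≈ 16.546 in
Ia = 0.2·(20500/1239) = 4100/1239 in ≈ 3.309 in

S = 20500/1239 in ≈ 16.546 in; Ia = 4100/1239 in ≈ 3.309 in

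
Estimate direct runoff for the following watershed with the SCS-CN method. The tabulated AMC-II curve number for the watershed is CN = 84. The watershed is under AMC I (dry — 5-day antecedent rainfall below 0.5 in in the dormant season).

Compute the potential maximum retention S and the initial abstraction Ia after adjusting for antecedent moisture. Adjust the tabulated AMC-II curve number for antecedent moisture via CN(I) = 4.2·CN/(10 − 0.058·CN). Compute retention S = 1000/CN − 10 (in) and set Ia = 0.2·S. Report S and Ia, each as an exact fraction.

S = 2000/441 in ≈ 4.535 in; Ia = 400/441 in ≈ 0.907 in

Dry (AMC I): CN(I) = 4.2·84/(10 − 0.058·84) = (1764/5)/(641/125) = 44100/641 ≈ 68.799
Retention S: 1000/CN − 10 with CN=68.799 → S = 2000/441 ≈ 4.535 in
Initial abstraction Ia = S/5 = (2000/441)/5 = 400/441 ≈ 0.907 in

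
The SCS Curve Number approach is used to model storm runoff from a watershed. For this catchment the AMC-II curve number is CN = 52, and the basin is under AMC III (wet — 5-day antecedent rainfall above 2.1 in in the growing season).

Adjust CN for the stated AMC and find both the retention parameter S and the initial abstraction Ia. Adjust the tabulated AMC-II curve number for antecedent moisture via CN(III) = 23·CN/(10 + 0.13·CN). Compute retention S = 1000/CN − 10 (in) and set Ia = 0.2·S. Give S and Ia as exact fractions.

S = 1200/299 in ≈ 4.013 in; Ia = 240/299 in ≈ 0.803 in

Adjust CN=52 to AMC III: 23·52/(10 + 0.13·52) → 1196 ÷ (419/25) = 29900/419 ≈ 71.360
Max retention: S = 1000/(29900/419) − 10 = 1200/299 in (≈ 4.013 in)
Ia = 0.2·(1200/299) = 240/299 in ≈ 0.803 in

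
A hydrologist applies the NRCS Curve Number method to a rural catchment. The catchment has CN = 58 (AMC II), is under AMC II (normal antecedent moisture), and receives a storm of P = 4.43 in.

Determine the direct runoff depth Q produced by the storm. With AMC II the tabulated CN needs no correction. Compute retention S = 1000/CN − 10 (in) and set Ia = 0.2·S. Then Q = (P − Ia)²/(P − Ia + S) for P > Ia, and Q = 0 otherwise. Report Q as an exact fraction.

CN(II) = 58; AMC II needs no correction.
Max retention: S = 1000/58 − 10 = 210/29 in (≈ 7.241 in)
Ia = 0.2·(210/29) = 42/29 in ≈ 1.448 in
P − Ia = 4.430 − 1.448 = 8647/2900 ≈ 2.982 in (> 0, runoff occurs)
Runoff Q = (P−Ia)²/(P−Ia+S) = (2.982)²/(2.982+7.241) = 74770609/85976300 ≈ 0.870 in

Q = 74770609/85976300 in ≈ 0.870 in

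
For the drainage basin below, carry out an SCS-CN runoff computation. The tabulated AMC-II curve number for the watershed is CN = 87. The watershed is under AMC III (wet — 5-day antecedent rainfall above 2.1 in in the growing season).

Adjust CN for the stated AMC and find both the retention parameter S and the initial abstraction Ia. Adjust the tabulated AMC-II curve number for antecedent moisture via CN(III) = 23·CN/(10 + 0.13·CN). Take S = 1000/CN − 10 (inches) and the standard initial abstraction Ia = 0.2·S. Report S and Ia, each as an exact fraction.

S = 1300/2001 in ≈ 0.650 in; Ia = 260/2001 in ≈ 0.130 in

Wet (AMC III): CN(III) = 23·87/(10 + 0.13·87) = 2001/(2131/100) = 200100/2131 ≈ 93.900
S = 1000/(200100/2131) − 10 = 1300/2001 in ≈ 0.650 in
Ia = 0.2·(1300/2001) = 260/2001 in ≈ 0.130 in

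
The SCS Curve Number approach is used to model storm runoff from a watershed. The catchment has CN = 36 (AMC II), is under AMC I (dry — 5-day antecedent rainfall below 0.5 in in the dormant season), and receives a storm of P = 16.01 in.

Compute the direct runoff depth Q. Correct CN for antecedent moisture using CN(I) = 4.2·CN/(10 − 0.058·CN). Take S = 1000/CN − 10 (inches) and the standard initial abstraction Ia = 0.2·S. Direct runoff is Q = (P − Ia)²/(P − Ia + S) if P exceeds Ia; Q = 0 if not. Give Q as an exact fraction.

Q = 20331622921/17814932100 in ≈ 1.141 in

Dry (AMC I): CN(I) = 4.2·36/(10 − 0.058·36) = (756/5)/(989/125) = 18900/989 ≈ 19.110
S = 1000/(18900/989) − 10 = 8000/189 in ≈ 42.328 in
Ia = 0.2S: 0.2·42.328 = 8.466 in (exactly 1600/189)
Excess rainfall: 16.010 − 8.466 = 7.544 in; P > Ia so Q > 0
Runoff Q = (P−Ia)²/(P−Ia+S) = (7.544)²/(7.544+42.328) = 20331622921/17814932100 ≈ 1.141 in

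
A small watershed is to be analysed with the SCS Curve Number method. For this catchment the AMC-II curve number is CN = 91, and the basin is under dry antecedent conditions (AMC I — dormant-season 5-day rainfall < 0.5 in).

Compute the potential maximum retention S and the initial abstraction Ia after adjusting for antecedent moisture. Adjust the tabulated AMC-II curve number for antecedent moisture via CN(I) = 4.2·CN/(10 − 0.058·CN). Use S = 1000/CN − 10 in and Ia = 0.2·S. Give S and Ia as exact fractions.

S = 1500/637 in ≈ 2.355 in; Ia = 300/637 in ≈ 0.471 in

Adjust CN=91 to AMC I: 4.2·91/(10 − 0.058·91) → (1911/5) ÷ (2361/500) = 63700/787 ≈ 80.940
S = 1000/(63700/787) − 10 = 1500/637 in ≈ 2.355 in
Ia = 0.2S: 0.2·2.355 = 0.471 in (exactly 300/637)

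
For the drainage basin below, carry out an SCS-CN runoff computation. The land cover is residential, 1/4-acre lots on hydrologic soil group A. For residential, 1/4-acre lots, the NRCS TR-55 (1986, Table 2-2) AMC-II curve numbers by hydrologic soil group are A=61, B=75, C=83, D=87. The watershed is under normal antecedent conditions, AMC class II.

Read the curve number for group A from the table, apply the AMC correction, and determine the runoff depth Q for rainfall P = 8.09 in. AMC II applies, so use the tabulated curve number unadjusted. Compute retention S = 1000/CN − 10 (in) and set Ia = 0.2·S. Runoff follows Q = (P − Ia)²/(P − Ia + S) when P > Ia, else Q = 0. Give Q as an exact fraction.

NRCS table: residential, 1/4-acre lots, soil group A → CN(II) = 61
Average conditions: CN = 61 (no AMC adjustment).
S = 1000/61 − 10 = 390/61 in ≈ 6.393 in
Initial abstraction Ia = S/5 = (390/61)/5 = 78/61 ≈ 1.279 in
P − Ia = 8.090 − 1.279 = 41549/6100 ≈ 6.811 in (> 0, runoff occurs)
Q = (41549/6100)²/((41549/6100) + 390/61) = (1726319401/37210000)/(80549/6100) = 1726319401/491348900 in ≈ 3.513 in

Q = 1726319401/491348900 in ≈ 3.513 in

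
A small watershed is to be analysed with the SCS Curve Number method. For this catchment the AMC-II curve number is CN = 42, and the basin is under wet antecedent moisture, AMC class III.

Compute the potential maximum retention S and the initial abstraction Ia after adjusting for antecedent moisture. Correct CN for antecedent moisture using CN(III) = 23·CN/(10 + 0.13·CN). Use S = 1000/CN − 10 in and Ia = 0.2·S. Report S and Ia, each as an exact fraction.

Adjust CN=42 to AMC III: 23·42/(10 + 0.13·42) → 966 ÷ (773/50) = 48300/773 ≈ 62.484
S = 1000/(48300/773) − 10 = 2900/483 in ≈ 6.004 in
Ia = 0.2·(2900/483) = 580/483 in ≈ 1.201 in

S = 2900/483 in ≈ 6.004 in; Ia = 580/483 in ≈ 1.201 in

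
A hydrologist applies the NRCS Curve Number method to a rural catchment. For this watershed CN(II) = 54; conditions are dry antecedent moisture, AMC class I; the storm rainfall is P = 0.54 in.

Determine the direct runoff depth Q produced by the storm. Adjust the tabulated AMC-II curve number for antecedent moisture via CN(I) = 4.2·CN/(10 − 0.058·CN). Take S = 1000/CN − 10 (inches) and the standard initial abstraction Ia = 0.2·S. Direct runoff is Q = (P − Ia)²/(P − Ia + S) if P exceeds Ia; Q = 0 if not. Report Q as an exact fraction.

CN(I) from CN(II)=54: (4.2·54)/(10 − 0.058·54) = 56700/1717 ≈ 33.023
Max retention: S = 1000/(56700/1717) − 10 = 11500/567 in (≈ 20.282 in)
Initial abstraction Ia = S/5 = (11500/567)/5 = 2300/567 ≈ 4.056 in
P = 0.540 ≤ Ia = 4.056 in: entire storm abstracted, Q = 0.

Q = 0 in ≈ 0.000 in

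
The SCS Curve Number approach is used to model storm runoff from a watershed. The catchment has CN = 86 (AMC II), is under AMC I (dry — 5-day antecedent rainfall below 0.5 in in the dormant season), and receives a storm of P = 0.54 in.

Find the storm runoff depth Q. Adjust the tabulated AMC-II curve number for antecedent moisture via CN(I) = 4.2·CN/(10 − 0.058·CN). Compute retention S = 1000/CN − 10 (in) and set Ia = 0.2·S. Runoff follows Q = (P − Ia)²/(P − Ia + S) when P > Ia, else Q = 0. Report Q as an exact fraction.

Dry (AMC I): CN(I) = 4.2·86/(10 − 0.058·86) = (1806/5)/(1253/250) = 12900/179 ≈ 72.067
Max retention: S = 1000/(12900/179) − 10 = 500/129 in (≈ 3.876 in)
Ia = 0.2S: 0.2·3.876 = 0.775 in (exactly 100/129)
P = 0.540 ≤ Ia = 0.775 in: entire storm abstracted, Q = 0.

Q = 0 in ≈ 0.000 in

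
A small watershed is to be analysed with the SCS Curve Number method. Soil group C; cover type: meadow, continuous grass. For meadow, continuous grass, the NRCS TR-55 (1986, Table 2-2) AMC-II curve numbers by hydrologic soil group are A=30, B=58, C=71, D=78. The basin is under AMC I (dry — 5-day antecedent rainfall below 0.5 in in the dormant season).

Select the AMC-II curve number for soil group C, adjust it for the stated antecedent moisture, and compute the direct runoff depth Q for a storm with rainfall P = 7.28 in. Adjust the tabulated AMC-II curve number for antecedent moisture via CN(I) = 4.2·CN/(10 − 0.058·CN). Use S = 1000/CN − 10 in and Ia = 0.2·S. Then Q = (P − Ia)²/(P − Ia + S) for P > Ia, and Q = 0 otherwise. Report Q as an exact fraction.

Q = 19773047522/10462384275 in ≈ 1.890 in

NRCS table: meadow, continuous grass, soil group C → CN(II) = 71
CN(I) from CN(II)=71: (4.2·71)/(10 − 0.058·71) = 149100/2941 ≈ 50.697
Max retention: S = 1000/(149100/2941) − 10 = 14500/1491 in (≈ 9.725 in)
Ia = 0.2S: 0.2·9.725 = 1.945 in (exactly 2900/1491)
P − Ia = 7.280 − 1.945 = 198862/37275 ≈ 5.335 in (> 0, runoff occurs)
Runoff Q = (P−Ia)²/(P−Ia+S) = (5.335)²/(5.335+9.725) = 19773047522/10462384275 ≈ 1.890 in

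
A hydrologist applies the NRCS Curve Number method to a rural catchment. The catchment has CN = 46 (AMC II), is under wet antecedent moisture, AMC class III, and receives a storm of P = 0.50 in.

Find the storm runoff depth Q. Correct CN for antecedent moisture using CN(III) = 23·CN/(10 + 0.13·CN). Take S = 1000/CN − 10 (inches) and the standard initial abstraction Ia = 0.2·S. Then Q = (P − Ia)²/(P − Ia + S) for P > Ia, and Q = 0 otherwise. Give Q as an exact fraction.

Wet (AMC III): CN(III) = 23·46/(10 + 0.13·46) = 1058/(799/50) = 52900/799 ≈ 66.208
Max retention: S = 1000/(52900/799) − 10 = 2700/529 in (≈ 5.104 in)
Ia = 0.2·(2700/529) = 540/529 in ≈ 1.021 in
P = 0.500 ≤ Ia = 1.021 in: entire storm abstracted, Q = 0.

Q = 0 in ≈ 0.000 in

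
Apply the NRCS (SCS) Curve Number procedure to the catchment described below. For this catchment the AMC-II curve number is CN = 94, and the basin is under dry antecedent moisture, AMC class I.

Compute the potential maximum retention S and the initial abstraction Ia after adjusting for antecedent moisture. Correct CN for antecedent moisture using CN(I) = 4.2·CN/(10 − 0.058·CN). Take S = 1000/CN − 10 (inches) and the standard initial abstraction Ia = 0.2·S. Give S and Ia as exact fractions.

Adjust CN=94 to AMC I: 4.2·94/(10 − 0.058·94) → (1974/5) ÷ (1137/250) = 32900/379 ≈ 86.807
Retention S: 1000/CN − 10 with CN=86.807 → S = 500/329 ≈ 1.520 in
Initial abstraction Ia = S/5 = (500/329)/5 = 100/329 ≈ 0.304 in

S = 500/329 in ≈ 1.520 in; Ia = 100/329 in ≈ 0.304 in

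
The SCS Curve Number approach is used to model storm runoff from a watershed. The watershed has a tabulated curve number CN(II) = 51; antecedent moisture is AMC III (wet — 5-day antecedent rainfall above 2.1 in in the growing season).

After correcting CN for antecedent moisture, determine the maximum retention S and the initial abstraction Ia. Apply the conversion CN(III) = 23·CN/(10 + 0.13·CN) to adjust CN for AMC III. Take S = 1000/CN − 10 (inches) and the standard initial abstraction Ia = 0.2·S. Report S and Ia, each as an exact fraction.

S = 4900/1173 in ≈ 4.177 in; Ia = 980/1173 in ≈ 0.835 in

Adjust CN=51 to AMC III: 23·51/(10 + 0.13·51) → 1173 ÷ (1663/100) = 117300/1663 ≈ 70.535
S = 1000/(117300/1663) − 10 = 4900/1173 in ≈ 4.177 in
Ia = 0.2S: 0.2·4.177 = 0.835 in (exactly 980/1173)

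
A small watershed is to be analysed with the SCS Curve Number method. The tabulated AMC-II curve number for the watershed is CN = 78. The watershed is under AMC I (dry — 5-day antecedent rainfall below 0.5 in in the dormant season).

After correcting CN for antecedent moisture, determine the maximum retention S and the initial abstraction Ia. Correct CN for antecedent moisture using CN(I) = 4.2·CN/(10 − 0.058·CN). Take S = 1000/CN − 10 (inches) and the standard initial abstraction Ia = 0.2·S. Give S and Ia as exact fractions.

S = 5500/819 in ≈ 6.716 in; Ia = 1100/819 in ≈ 1.343 in

CN(I) from CN(II)=78: (4.2·78)/(10 − 0.058·78) = 81900/1369 ≈ 59.825
Max retention: S = 1000/(81900/1369) − 10 = 5500/819 in (≈ 6.716 in)
Initial abstraction Ia = S/5 = (5500/819)/5 = 1100/819 ≈ 1.343 in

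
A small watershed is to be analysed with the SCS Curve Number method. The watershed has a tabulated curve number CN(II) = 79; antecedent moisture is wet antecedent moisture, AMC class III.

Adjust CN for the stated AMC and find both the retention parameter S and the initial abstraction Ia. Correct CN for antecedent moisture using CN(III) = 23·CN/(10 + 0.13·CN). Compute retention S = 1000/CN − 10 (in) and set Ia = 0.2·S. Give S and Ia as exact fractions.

S = 2100/1817 in ≈ 1.156 in; Ia = 420/1817 in ≈ 0.231 in

Adjust CN=79 to AMC III: 23·79/(10 + 0.13·79) → 1817 ÷ (2027/100) = 181700/2027 ≈ 89.640
Max retention: S = 1000/(181700/2027) − 10 = 2100/1817 in (≈ 1.156 in)
Ia = 0.2S: 0.2·1.156 = 0.231 in (exactly 420/1817)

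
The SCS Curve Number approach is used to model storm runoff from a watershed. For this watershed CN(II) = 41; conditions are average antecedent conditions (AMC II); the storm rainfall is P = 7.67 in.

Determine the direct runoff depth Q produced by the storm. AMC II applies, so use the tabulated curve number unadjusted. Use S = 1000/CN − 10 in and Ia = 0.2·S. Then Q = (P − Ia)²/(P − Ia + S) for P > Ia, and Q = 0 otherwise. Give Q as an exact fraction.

Q = 6542451/5465300 in ≈ 1.197 in

AMC II — tabulated CN = 41 applies directly.
S = 1000/41 − 10 = 590/41 in ≈ 14.390 in
Initial abstraction Ia = S/5 = (590/41)/5 = 118/41 ≈ 2.878 in
Since P=7.670 > Ia=2.878: effective rainfall P−Ia = 19647/4100 in
Q = (19647/4100)²/((19647/4100) + 590/41) = (386004609/16810000)/(78647/4100) = 6542451/5465300 in ≈ 1.197 in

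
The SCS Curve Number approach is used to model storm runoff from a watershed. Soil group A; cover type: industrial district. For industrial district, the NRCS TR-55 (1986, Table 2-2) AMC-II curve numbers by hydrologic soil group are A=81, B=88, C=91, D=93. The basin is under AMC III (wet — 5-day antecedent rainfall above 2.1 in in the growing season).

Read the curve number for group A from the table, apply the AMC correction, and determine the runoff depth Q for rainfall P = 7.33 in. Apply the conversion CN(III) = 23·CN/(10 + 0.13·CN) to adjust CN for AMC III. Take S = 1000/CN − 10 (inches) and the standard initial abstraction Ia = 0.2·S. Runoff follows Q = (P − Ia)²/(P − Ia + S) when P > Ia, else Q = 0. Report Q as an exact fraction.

NRCS table: industrial district, soil group A → CN(II) = 81
CN(III) from CN(II)=81: (23·81)/(10 + 0.13·81) = 186300/2053 ≈ 90.745
S = 1000/(186300/2053) − 10 = 1900/1863 in ≈ 1.020 in
Initial abstraction Ia = S/5 = (1900/1863)/5 = 380/1863 ≈ 0.204 in
P − Ia = 7.330 − 0.204 = 1327579/186300 ≈ 7.126 in (> 0, runoff occurs)
Q: (1327579/186300)² ÷ (1517579/186300) = 1762466001241/282724967700 in (≈ 6.234 in)

Q = 1762466001241/282724967700 in ≈ 6.234 in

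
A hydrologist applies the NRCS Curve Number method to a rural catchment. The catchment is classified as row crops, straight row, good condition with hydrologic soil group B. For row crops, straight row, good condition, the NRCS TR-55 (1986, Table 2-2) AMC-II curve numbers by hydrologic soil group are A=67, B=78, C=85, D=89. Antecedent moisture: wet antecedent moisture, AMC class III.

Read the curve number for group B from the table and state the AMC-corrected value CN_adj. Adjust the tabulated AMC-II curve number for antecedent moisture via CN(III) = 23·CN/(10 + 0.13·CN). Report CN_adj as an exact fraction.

NRCS table: row crops, straight row, good condition, soil group B → CN(II) = 78
Wet (AMC III): CN(III) = 23·78/(10 + 0.13·78) = 1794/(1007/50) = 89700/1007 ≈ 89.076

CN_adj = 89700/1007 ≈ 89.076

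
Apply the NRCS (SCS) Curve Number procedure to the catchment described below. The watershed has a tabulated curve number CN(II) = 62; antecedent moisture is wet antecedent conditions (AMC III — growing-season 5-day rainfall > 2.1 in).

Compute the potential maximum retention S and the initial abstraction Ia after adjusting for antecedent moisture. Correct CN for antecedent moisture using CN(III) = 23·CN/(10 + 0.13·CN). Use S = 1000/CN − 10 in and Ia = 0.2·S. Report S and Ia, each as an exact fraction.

S = 1900/713 in ≈ 2.665 in; Ia = 380/713 in ≈ 0.533 in

Wet (AMC III): CN(III) = 23·62/(10 + 0.13·62) = 1426/(903/50) = 71300/903 ≈ 78.959
S = 1000/(71300/903) − 10 = 1900/713 in ≈ 2.665 in
Ia = 0.2S: 0.2·2.665 = 0.533 in (exactly 380/713)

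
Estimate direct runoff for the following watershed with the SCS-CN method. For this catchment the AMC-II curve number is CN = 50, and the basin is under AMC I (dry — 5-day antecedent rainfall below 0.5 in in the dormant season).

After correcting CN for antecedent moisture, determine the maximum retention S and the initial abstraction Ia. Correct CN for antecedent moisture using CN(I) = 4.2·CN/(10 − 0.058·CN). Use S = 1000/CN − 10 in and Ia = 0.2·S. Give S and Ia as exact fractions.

S = 500/21 in ≈ 23.810 in; Ia = 100/21 in ≈ 4.762 in

Adjust CN=50 to AMC I: 4.2·50/(10 − 0.058·50) → 210 ÷ (71/10) = 2100/71 ≈ 29.577
Max retention: S = 1000/(2100/71) − 10 = 500/21 in (≈ 23.810 in)
Ia = 0.2S: 0.2·23.810 = 4.762 in (exactly 100/21)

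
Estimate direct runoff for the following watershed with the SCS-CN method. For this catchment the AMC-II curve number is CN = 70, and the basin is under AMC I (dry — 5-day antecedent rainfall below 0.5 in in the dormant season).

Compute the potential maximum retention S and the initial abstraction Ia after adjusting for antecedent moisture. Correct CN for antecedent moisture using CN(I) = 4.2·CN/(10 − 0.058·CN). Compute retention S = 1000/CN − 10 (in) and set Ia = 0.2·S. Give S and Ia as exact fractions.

CN(I) from CN(II)=70: (4.2·70)/(10 − 0.058·70) = 4900/99 ≈ 49.495
S = 1000/(4900/99) − 10 = 500/49 in ≈ 10.204 in
Initial abstraction Ia = S/5 = (500/49)/5 = 100/49 ≈ 2.041 in

S = 500/49 in ≈ 10.204 in; Ia = 100/49 in ≈ 2.041 in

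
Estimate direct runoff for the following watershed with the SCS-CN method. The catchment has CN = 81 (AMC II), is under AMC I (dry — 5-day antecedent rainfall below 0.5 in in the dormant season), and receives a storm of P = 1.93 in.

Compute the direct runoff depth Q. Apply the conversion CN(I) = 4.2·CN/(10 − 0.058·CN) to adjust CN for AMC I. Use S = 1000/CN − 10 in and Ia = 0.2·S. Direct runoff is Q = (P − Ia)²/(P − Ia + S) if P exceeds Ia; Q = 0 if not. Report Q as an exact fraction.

CN(I) from CN(II)=81: (4.2·81)/(10 − 0.058·81) = 170100/2651 ≈ 64.164
Max retention: S = 1000/(170100/2651) − 10 = 9500/1701 in (≈ 5.585 in)
Initial abstraction Ia = S/5 = (9500/1701)/5 = 1900/1701 ≈ 1.117 in
Excess rainfall: 1.930 − 1.117 = 0.813 in; P > Ia so Q > 0
Q: (138293/170100)² ÷ (1088293/170100) = 19124953849/185118639300 in (≈ 0.103 in)

Q = 19124953849/185118639300 in ≈ 0.103 in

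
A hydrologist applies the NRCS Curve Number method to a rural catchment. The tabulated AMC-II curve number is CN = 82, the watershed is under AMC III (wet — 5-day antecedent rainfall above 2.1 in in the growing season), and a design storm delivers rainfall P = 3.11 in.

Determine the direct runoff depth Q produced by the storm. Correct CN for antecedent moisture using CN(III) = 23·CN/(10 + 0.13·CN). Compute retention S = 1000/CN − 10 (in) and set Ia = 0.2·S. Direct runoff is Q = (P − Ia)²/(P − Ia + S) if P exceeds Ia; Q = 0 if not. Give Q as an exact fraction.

Q = 75775224529/34445243900 in ≈ 2.200 in

Adjust CN=82 to AMC III: 23·82/(10 + 0.13·82) → 1886 ÷ (1033/50) = 94300/1033 ≈ 91.288
S = 1000/(94300/1033) − 10 = 900/943 in ≈ 0.954 in
Ia = 0.2S: 0.2·0.954 = 0.191 in (exactly 180/943)
P − Ia = 3.110 − 0.191 = 275273/94300 ≈ 2.919 in (> 0, runoff occurs)
Q: (275273/94300)² ÷ (365273/94300) = 75775224529/34445243900 in (≈ 2.200 in)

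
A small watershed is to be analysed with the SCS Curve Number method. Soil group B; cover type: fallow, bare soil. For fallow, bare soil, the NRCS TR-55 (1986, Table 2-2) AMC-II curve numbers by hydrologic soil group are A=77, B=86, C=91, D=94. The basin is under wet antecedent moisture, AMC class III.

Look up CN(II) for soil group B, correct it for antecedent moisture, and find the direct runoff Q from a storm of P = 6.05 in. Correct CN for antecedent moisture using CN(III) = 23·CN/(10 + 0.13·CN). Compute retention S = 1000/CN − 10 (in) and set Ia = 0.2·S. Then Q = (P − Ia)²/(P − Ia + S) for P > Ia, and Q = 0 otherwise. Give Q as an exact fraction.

Q = 13658363161/2588588820 in ≈ 5.276 in

NRCS table: fallow, bare soil, soil group B → CN(II) = 86
Wet (AMC III): CN(III) = 23·86/(10 + 0.13·86) = 1978/(1059/50) = 98900/1059 ≈ 93.390
S = 1000/(98900/1059) − 10 = 700/989 in ≈ 0.708 in
Ia = 0.2·(700/989) = 140/989 in ≈ 0.142 in
P − Ia = 6.050 − 0.142 = 116869/19780 ≈ 5.908 in (> 0, runoff occurs)
Q = (116869/19780)²/((116869/19780) + 700/989) = (13658363161/391248400)/(130869/19780) = 13658363161/2588588820 in ≈ 5.276 in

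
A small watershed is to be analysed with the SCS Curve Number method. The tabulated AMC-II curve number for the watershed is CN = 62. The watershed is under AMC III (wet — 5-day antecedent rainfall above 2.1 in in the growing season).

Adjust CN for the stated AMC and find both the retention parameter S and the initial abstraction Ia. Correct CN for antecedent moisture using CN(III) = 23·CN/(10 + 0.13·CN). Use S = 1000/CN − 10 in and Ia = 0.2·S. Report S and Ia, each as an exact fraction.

S = 1900/713 in ≈ 2.665 in; Ia = 380/713 in ≈ 0.533 in

Adjust CN=62 to AMC III: 23·62/(10 + 0.13·62) → 1426 ÷ (903/50) = 71300/903 ≈ 78.959
Max retention: S = 1000/(71300/903) − 10 = 1900/713 in (≈ 2.665 in)
Ia = 0.2·(1900/713) = 380/713 in ≈ 0.533 in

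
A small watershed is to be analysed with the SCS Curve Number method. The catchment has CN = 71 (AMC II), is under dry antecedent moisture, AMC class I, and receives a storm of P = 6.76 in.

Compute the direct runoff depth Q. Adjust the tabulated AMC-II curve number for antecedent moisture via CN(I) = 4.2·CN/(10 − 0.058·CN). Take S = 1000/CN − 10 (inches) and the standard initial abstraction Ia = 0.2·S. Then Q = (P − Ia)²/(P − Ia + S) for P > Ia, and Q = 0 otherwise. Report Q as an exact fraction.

Q = 32212711441/20202267225 in ≈ 1.595 in

CN(I) from CN(II)=71: (4.2·71)/(10 − 0.058·71) = 149100/2941 ≈ 50.697
Retention S: 1000/CN − 10 with CN=50.697 → S = 14500/1491 ≈ 9.725 in
Ia = 0.2S: 0.2·9.725 = 1.945 in (exactly 2900/1491)
Since P=6.760 > Ia=1.945: effective rainfall P−Ia = 179479/37275 in
Runoff Q = (P−Ia)²/(P−Ia+S) = (4.815)²/(4.815+9.725) = 32212711441/20202267225 ≈ 1.595 in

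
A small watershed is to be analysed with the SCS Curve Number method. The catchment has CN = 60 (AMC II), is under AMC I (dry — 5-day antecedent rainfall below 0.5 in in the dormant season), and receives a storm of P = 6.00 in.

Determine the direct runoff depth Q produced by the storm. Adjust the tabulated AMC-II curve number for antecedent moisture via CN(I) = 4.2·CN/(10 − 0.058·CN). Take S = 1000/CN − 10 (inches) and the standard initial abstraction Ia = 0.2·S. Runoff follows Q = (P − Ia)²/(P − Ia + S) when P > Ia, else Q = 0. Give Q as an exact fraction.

Q = 15842/37107 in ≈ 0.427 in

Dry (AMC I): CN(I) = 4.2·60/(10 − 0.058·60) = 252/(163/25) = 6300/163 ≈ 38.650
Max retention: S = 1000/(6300/163) − 10 = 1000/63 in (≈ 15.873 in)
Initial abstraction Ia = S/5 = (1000/63)/5 = 200/63 ≈ 3.175 in
P − Ia = 6.000 − 3.175 = 178/63 ≈ 2.825 in (> 0, runoff occurs)
Q = (178/63)²/((178/63) + 1000/63) = (31684/3969)/(1178/63) = 15842/37107 in ≈ 0.427 in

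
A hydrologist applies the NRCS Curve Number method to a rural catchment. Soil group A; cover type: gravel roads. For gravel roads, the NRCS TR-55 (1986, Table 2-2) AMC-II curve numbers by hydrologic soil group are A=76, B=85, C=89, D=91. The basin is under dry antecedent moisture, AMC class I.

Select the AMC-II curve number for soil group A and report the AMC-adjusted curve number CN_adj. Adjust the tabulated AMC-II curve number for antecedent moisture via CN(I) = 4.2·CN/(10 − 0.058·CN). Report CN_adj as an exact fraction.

NRCS table: gravel roads, soil group A → CN(II) = 76
CN(I) from CN(II)=76: (4.2·76)/(10 − 0.058·76) = 13300/233 ≈ 57.082

CN_adj = 13300/233 ≈ 57.082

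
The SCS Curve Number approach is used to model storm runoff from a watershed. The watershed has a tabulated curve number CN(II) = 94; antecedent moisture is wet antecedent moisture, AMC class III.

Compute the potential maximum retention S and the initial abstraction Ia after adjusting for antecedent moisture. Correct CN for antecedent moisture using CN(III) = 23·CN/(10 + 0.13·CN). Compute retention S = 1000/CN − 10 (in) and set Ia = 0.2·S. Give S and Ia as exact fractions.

CN(III) from CN(II)=94: (23·94)/(10 + 0.13·94) = 108100/1111 ≈ 97.300
S = 1000/(108100/1111) − 10 = 300/1081 in ≈ 0.278 in
Initial abstraction Ia = S/5 = (300/1081)/5 = 60/1081 ≈ 0.056 in

S = 300/1081 in ≈ 0.278 in; Ia = 60/1081 in ≈ 0.056 in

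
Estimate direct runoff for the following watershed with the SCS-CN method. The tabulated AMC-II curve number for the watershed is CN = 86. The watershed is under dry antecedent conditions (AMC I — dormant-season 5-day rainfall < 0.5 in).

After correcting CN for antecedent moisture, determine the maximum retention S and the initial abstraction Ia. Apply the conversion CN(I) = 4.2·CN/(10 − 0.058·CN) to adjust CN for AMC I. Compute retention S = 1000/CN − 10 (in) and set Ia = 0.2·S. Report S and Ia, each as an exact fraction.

S = 500/129 in ≈ 3.876 in; Ia = 100/129 in ≈ 0.775 in

Dry (AMC I): CN(I) = 4.2·86/(10 − 0.058·86) = (1806/5)/(1253/250) = 12900/179 ≈ 72.067
Retention S: 1000/CN − 10 with CN=72.067 → S = 500/129 ≈ 3.876 in
Ia = 0.2S: 0.2·3.876 = 0.775 in (exactly 100/129)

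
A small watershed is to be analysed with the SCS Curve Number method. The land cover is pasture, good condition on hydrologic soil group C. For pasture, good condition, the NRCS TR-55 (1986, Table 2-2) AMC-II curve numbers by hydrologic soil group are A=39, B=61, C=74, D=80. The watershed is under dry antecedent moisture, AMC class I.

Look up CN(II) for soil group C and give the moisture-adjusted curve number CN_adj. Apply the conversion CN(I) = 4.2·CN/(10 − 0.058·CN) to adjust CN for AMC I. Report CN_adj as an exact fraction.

NRCS table: pasture, good condition, soil group C → CN(II) = 74
Dry (AMC I): CN(I) = 4.2·74/(10 − 0.058·74) = (1554/5)/(1427/250) = 77700/1427 ≈ 54.450

CN_adj = 77700/1427 ≈ 54.450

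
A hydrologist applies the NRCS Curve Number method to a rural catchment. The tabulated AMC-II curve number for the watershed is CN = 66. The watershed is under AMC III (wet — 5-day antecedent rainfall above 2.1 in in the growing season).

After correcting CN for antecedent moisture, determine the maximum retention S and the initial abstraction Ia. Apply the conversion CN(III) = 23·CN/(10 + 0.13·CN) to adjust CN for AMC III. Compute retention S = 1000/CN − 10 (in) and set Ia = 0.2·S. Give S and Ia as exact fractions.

Adjust CN=66 to AMC III: 23·66/(10 + 0.13·66) → 1518 ÷ (929/50) = 75900/929 ≈ 81.701
S = 1000/(75900/929) − 10 = 1700/759 in ≈ 2.240 in
Ia = 0.2·(1700/759) = 340/759 in ≈ 0.448 in

S = 1700/759 in ≈ 2.240 in; Ia = 340/759 in ≈ 0.448 in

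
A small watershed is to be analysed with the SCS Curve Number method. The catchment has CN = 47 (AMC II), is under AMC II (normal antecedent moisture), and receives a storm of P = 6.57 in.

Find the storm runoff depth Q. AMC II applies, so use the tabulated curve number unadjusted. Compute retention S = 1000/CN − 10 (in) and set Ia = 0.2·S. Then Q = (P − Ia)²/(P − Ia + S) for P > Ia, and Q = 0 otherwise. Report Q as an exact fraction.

CN(II) = 47; AMC II needs no correction.
S = 1000/47 − 10 = 530/47 in ≈ 11.277 in
Ia = 0.2·(530/47) = 106/47 in ≈ 2.255 in
Since P=6.570 > Ia=2.255: effective rainfall P−Ia = 20279/4700 in
Q = (20279/4700)²/((20279/4700) + 530/47) = (411237841/22090000)/(73279/4700) = 411237841/344411300 in ≈ 1.194 in

Q = 411237841/344411300 in ≈ 1.194 in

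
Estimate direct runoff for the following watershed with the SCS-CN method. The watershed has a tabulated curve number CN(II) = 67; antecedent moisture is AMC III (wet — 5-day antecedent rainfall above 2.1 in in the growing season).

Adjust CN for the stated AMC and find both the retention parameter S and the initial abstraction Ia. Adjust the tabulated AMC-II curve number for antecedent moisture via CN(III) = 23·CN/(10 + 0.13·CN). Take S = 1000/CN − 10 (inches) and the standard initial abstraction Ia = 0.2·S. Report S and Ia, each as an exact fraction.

S = 3300/1541 in ≈ 2.141 in; Ia = 660/1541 in ≈ 0.428 in

Wet (AMC III): CN(III) = 23·67/(10 + 0.13·67) = 1541/(1871/100) = 154100/1871 ≈ 82.362
S = 1000/(154100/1871) − 10 = 3300/1541 in ≈ 2.141 in
Ia = 0.2·(3300/1541) = 660/1541 in ≈ 0.428 in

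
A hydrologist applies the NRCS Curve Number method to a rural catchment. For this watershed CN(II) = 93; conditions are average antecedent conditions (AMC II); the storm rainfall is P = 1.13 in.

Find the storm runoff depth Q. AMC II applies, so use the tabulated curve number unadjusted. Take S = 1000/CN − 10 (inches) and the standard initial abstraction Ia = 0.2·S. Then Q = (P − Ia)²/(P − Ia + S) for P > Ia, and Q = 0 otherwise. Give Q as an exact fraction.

Q = 82973881/149813700 in ≈ 0.554 in

Average conditions: CN = 93 (no AMC adjustment).
S = 1000/93 − 10 = 70/93 in ≈ 0.753 in
Ia = 0.2S: 0.2·0.753 = 0.151 in (exactly 14/93)
Since P=1.130 > Ia=0.151: effective rainfall P−Ia = 9109/9300 in
Runoff Q = (P−Ia)²/(P−Ia+S) = (0.979)²/(0.979+0.753) = 82973881/149813700 ≈ 0.554 in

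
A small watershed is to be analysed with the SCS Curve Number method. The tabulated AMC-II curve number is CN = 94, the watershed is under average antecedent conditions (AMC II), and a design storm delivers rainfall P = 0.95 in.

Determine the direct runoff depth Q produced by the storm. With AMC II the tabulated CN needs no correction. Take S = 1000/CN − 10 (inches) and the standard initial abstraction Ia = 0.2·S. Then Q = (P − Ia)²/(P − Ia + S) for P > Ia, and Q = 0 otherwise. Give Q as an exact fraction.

CN(II) = 94; AMC II needs no correction.
Max retention: S = 1000/94 − 10 = 30/47 in (≈ 0.638 in)
Ia = 0.2·(30/47) = 6/47 in ≈ 0.128 in
P − Ia = 0.950 − 0.128 = 773/940 ≈ 0.822 in (> 0, runoff occurs)
Runoff Q = (P−Ia)²/(P−Ia+S) = (0.822)²/(0.822+0.638) = 597529/1290620 ≈ 0.463 in

Q = 597529/1290620 in ≈ 0.463 in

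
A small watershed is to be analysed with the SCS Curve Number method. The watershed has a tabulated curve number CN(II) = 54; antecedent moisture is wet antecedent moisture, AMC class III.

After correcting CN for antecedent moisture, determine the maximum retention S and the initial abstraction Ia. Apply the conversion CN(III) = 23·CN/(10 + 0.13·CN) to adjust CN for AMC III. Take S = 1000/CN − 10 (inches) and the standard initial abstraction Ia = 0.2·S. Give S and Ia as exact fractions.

S = 100/27 in ≈ 3.704 in; Ia = 20/27 in ≈ 0.741 in

Wet (AMC III): CN(III) = 23·54/(10 + 0.13·54) = 1242/(851/50) = 2700/37 ≈ 72.973
Max retention: S = 1000/(2700/37) − 10 = 100/27 in (≈ 3.704 in)
Ia = 0.2S: 0.2·3.704 = 0.741 in (exactly 20/27)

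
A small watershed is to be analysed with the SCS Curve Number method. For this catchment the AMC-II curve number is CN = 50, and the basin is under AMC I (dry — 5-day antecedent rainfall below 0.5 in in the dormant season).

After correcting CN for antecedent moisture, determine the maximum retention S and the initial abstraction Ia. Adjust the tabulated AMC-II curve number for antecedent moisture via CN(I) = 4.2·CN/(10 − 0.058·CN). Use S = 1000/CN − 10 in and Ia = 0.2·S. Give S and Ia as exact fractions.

Adjust CN=50 to AMC I: 4.2·50/(10 − 0.058·50) → 210 ÷ (71/10) = 2100/71 ≈ 29.577
Max retention: S = 1000/(2100/71) − 10 = 500/21 in (≈ 23.810 in)
Ia = 0.2·(500/21) = 100/21 in ≈ 4.762 in

S = 500/21 in ≈ 23.810 in; Ia = 100/21 in ≈ 4.762 in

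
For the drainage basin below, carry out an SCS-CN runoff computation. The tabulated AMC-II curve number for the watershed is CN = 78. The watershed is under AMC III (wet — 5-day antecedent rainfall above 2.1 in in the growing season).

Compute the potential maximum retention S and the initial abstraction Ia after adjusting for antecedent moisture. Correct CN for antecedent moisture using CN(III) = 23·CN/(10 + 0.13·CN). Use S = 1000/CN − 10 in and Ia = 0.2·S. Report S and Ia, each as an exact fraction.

Wet (AMC III): CN(III) = 23·78/(10 + 0.13·78) = 1794/(1007/50) = 89700/1007 ≈ 89.076
S = 1000/(89700/1007) − 10 = 1100/897 in ≈ 1.226 in
Ia = 0.2·(1100/897) = 220/897 in ≈ 0.245 in

S = 1100/897 in ≈ 1.226 in; Ia = 220/897 in ≈ 0.245 in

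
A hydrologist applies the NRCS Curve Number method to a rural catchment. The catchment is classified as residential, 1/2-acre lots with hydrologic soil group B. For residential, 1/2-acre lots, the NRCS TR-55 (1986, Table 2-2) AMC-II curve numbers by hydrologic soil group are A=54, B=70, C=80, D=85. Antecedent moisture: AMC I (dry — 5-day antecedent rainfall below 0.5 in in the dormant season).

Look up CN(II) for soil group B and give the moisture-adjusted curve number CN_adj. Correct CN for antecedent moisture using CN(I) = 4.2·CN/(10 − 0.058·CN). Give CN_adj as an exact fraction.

NRCS table: residential, 1/2-acre lots, soil group B → CN(II) = 70
Dry (AMC I): CN(I) = 4.2·70/(10 − 0.058·70) = 294/(297/50) = 4900/99 ≈ 49.495

CN_adj = 4900/99 ≈ 49.495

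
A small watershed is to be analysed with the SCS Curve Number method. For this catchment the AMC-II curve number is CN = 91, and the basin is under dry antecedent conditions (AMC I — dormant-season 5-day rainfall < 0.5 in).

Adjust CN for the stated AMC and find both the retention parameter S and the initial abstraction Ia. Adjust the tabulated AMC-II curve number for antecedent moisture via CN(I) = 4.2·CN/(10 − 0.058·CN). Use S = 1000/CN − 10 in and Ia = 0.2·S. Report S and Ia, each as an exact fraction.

S = 1500/637 in ≈ 2.355 in; Ia = 300/637 in ≈ 0.471 in

Dry (AMC I): CN(I) = 4.2·91/(10 − 0.058·91) = (1911/5)/(2361/500) = 63700/787 ≈ 80.940
Max retention: S = 1000/(63700/787) − 10 = 1500/637 in (≈ 2.355 in)
Initial abstraction Ia = S/5 = (1500/637)/5 = 300/637 ≈ 0.471 in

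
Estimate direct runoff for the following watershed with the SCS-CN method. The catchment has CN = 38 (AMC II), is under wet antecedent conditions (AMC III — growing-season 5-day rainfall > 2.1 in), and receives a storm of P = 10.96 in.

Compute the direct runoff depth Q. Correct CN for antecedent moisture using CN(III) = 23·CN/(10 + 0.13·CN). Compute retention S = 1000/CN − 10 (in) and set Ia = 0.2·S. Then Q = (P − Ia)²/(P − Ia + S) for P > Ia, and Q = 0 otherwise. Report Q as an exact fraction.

Wet (AMC III): CN(III) = 23·38/(10 + 0.13·38) = 874/(747/50) = 43700/747 ≈ 58.501
S = 1000/(43700/747) − 10 = 3100/437 in ≈ 7.094 in
Ia = 0.2·(3100/437) = 620/437 in ≈ 1.419 in
Since P=10.960 > Ia=1.419: effective rainfall P−Ia = 104238/10925 in
Q = (104238/10925)²/((104238/10925) + 3100/437) = (10865560644/119355625)/(181738/10925) = 5432780322/992743825 in ≈ 5.472 in

Q = 5432780322/992743825 in ≈ 5.472 in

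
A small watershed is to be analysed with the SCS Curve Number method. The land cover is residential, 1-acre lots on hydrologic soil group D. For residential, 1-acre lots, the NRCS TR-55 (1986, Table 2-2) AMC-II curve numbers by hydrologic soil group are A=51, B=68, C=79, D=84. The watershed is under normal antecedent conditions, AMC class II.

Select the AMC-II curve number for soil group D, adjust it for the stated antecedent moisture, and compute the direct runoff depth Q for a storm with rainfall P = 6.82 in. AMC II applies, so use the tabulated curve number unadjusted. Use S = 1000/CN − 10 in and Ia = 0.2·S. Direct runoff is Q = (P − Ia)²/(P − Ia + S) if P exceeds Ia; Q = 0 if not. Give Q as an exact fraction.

Q = 45711121/9199050 in ≈ 4.969 in

NRCS table: residential, 1-acre lots, soil group D → CN(II) = 84
CN(II) = 84; AMC II needs no correction.
S = 1000/84 − 10 = 40/21 in ≈ 1.905 in
Ia = 0.2S: 0.2·1.905 = 0.381 in (exactly 8/21)
Excess rainfall: 6.820 − 0.381 = 6.439 in; P > Ia so Q > 0
Q: (6761/1050)² ÷ (8761/1050) = 45711121/9199050 in (≈ 4.969 in)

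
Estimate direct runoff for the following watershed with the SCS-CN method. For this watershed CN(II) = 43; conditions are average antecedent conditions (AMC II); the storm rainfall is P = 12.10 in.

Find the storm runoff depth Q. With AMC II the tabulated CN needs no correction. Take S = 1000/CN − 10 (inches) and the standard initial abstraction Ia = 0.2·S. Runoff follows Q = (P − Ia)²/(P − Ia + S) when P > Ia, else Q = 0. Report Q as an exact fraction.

AMC II — tabulated CN = 43 applies directly.
Max retention: S = 1000/43 − 10 = 570/43 in (≈ 13.256 in)
Initial abstraction Ia = S/5 = (570/43)/5 = 114/43 ≈ 2.651 in
P − Ia = 12.100 − 2.651 = 4063/430 ≈ 9.449 in (> 0, runoff occurs)
Q = (4063/430)²/((4063/430) + 570/43) = (16507969/184900)/(9763/430) = 16507969/4198090 in ≈ 3.932 in

Q = 16507969/4198090 in ≈ 3.932 in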